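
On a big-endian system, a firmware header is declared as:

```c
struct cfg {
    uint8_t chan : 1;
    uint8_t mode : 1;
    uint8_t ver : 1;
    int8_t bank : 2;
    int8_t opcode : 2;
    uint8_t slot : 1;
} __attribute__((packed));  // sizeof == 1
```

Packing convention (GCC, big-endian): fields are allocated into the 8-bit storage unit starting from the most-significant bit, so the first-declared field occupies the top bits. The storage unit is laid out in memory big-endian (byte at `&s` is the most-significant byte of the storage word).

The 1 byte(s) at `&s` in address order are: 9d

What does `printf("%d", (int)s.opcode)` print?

[0]=0x9d (big-endian) → word 0x9d
chan:1 @ bit 7 → (0x9d>>7)&0x1 = 0x1
mode:1 @ bit 6 → (0x9d>>6)&0x1 = 0x0
ver:1 @ bit 5 → (0x9d>>5)&0x1 = 0x0
bank:2 @ bit 3 → (0x9d>>3)&0x3 = 0x3
opcode:2 @ bit 1 → (0x9d>>1)&0x3 = 0x2  ←
slot:1 @ bit 0 → (0x9d>>0)&0x1 = 0x1
opcode signed 2b, MSB=1: 2 - 4 = -2

-2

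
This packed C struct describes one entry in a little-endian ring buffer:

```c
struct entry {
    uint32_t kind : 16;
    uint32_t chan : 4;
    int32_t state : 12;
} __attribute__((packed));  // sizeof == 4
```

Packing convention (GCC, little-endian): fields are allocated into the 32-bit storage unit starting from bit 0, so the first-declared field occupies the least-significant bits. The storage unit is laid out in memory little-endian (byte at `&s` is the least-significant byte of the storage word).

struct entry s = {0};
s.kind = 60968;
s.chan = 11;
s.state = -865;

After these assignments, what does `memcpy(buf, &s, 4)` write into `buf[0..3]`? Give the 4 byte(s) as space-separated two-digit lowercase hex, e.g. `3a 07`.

kind:16 = 60968 → 0xee28 << 0 → word 0x0000ee28
chan:4 = 11 → 0xb << 16 → word 0x000bee28
state:12 = -865 → 0xc9f << 20 → word 0xc9fbee28
word = 0xc9fbee28 → little-endian bytes:
  [0]=0x28  [1]=0xee  [2]=0xfb  [3]=0xc9

28 ee fb c9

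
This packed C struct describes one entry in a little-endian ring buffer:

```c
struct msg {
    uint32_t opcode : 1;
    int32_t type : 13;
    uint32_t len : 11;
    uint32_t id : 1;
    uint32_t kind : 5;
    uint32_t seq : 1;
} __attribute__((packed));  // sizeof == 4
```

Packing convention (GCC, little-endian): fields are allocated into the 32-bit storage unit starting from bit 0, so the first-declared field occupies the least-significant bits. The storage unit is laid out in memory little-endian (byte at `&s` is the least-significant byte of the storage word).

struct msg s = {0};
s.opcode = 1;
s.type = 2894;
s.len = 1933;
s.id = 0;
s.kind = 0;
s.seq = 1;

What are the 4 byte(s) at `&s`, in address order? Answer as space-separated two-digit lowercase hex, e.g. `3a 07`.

9d 56 e3 81

[0+:1] opcode=1 & 0x1 = 0x1; word=0x00000001
[1+:13] type=2894 & 0x1fff = 0xb4e; word=0x0000169d
[14+:11] len=1933 & 0x7ff = 0x78d; word=0x01e3569d
[25+:1] id=0 & 0x1 = 0x0; word=0x01e3569d
[26+:5] kind=0 & 0x1f = 0x0; word=0x01e3569d
[31+:1] seq=1 & 0x1 = 0x1; word=0x81e3569d
word = 0x81e3569d → little-endian bytes:
  [0]=0x9d  [1]=0x56  [2]=0xe3  [3]=0x81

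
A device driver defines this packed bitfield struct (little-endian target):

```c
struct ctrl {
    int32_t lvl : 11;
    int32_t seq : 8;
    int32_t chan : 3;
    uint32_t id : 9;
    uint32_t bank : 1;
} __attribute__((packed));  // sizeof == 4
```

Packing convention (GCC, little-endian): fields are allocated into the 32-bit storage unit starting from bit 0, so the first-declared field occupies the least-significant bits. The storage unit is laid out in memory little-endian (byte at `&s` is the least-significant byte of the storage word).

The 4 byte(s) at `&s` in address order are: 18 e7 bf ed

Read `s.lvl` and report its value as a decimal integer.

[0]=0x18 [1]=0xe7 [2]=0xbf [3]=0xed (little-endian) → word 0xedbfe718
lvl:11 @ bit 0 → (0xedbfe718>>0)&0x7ff = 0x718  ←
seq:8 @ bit 11 → (0xedbfe718>>11)&0xff = 0xfc
chan:3 @ bit 19 → (0xedbfe718>>19)&0x7 = 0x7
id:9 @ bit 22 → (0xedbfe718>>22)&0x1ff = 0x1b6
bank:1 @ bit 31 → (0xedbfe718>>31)&0x1 = 0x1
lvl signed 11b, MSB=1: 1816 - 2048 = -232

-232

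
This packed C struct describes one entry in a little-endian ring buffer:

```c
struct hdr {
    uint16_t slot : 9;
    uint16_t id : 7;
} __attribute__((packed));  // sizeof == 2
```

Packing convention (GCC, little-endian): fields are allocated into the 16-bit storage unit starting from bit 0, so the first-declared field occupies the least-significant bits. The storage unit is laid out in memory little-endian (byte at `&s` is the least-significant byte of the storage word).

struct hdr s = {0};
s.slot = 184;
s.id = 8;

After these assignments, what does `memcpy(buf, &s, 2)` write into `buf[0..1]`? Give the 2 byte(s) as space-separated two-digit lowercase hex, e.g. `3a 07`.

b8 10

slot (9b) val=184 bits=0xb8 at bit 0: 0x00b8
id (7b) val=8 bits=0x8 at bit 9: 0x10b8
word = 0x10b8 → little-endian bytes:
  [0]=0xb8  [1]=0x10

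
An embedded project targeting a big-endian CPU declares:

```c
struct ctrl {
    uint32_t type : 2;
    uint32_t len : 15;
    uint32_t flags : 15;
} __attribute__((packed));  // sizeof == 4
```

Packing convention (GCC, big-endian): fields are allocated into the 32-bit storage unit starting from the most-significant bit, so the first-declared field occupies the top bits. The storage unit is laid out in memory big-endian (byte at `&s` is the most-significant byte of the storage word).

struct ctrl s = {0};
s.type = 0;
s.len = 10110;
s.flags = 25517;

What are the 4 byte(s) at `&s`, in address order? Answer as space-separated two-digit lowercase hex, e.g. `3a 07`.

13 bf 63 ad

type:2 = 0 → 0x0 << 30 → word 0x00000000
len:15 = 10110 → 0x277e << 15 → word 0x13bf0000
flags:15 = 25517 → 0x63ad << 0 → word 0x13bf63ad
word = 0x13bf63ad → big-endian bytes:
  [0]=0x13  [1]=0xbf  [2]=0x63  [3]=0xad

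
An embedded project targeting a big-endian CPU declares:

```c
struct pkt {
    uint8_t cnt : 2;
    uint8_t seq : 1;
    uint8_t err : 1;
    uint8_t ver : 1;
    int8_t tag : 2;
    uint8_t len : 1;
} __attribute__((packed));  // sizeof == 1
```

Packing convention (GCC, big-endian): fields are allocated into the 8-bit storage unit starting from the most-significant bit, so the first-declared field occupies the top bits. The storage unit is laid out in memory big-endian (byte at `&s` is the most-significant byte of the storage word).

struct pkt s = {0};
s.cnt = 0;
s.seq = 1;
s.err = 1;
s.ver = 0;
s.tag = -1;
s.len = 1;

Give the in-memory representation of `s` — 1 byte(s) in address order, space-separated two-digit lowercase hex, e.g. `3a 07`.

cnt:2 = 0 → 0x0 << 6 → word 0x00
seq:1 = 1 → 0x1 << 5 → word 0x20
err:1 = 1 → 0x1 << 4 → word 0x30
ver:1 = 0 → 0x0 << 3 → word 0x30
tag:2 = -1 → 0x3 << 1 → word 0x36
len:1 = 1 → 0x1 << 0 → word 0x37
word = 0x37 → big-endian bytes:
  [0]=0x37

37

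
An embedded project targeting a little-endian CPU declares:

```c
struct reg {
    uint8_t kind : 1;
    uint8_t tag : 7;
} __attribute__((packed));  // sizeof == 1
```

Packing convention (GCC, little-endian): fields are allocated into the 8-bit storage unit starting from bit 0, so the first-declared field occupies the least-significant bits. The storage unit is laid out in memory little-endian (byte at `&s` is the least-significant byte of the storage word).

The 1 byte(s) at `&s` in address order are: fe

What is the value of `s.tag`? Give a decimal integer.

[0]=0xfe (little-endian) → word 0xfe
kind:1 @ bit 0 → (0xfe>>0)&0x1 = 0x0
tag:7 @ bit 1 → (0xfe>>1)&0x7f = 0x7f  ←

127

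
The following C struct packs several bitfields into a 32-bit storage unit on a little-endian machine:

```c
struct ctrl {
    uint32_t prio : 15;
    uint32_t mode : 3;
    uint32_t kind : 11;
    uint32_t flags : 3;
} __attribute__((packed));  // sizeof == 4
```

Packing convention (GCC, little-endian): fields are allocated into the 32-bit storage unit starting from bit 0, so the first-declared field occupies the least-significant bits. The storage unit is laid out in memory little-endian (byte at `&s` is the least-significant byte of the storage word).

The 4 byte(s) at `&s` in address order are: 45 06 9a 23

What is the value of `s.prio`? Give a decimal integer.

1605

[0]=0x45 [1]=0x06 [2]=0x9a [3]=0x23 (little-endian) → word 0x239a0645
prio [0+:15] = (word>>0) & 0x7fff = 1605  ←
mode [15+:3] = (word>>15) & 0x7 = 4
kind [18+:11] = (word>>18) & 0x7ff = 230
flags [29+:3] = (word>>29) & 0x7 = 1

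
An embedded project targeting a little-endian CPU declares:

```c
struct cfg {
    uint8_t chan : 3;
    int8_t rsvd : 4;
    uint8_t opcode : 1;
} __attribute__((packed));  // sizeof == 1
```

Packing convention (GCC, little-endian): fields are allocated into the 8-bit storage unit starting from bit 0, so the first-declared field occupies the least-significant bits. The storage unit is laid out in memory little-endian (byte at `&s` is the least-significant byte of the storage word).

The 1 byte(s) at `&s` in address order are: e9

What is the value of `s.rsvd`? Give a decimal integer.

[0]=0xe9 (little-endian) → word 0xe9
chan [0+:3] = (word>>0) & 0x7 = 1
rsvd [3+:4] = (word>>3) & 0xf = 13  ←
opcode [7+:1] = (word>>7) & 0x1 = 1
rsvd signed 4b, MSB=1: 13 - 16 = -3

-3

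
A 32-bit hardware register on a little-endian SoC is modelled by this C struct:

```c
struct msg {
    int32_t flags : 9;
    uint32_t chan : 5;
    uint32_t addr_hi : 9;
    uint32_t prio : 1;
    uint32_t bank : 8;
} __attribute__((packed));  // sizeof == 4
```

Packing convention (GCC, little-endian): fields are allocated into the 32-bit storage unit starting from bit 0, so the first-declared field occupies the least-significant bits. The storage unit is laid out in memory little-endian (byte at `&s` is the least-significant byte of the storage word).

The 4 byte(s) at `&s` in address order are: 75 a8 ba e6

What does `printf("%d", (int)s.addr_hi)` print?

234

[0]=0x75 [1]=0xa8 [2]=0xba [3]=0xe6 (little-endian) → word 0xe6baa875
flags:9 @ bit 0 → (0xe6baa875>>0)&0x1ff = 0x75
chan:5 @ bit 9 → (0xe6baa875>>9)&0x1f = 0x14
addr_hi:9 @ bit 14 → (0xe6baa875>>14)&0x1ff = 0xea  ←
prio:1 @ bit 23 → (0xe6baa875>>23)&0x1 = 0x1
bank:8 @ bit 24 → (0xe6baa875>>24)&0xff = 0xe6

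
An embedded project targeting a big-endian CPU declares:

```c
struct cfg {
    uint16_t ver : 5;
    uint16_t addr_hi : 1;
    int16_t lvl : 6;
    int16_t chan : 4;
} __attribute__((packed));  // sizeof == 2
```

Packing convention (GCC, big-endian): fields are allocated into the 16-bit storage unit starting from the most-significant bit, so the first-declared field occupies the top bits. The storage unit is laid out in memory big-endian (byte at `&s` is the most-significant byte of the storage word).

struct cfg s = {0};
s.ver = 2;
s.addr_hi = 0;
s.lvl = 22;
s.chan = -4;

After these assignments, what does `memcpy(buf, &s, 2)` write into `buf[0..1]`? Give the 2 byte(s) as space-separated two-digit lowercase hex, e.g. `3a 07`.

[11+:5] ver=2 & 0x1f = 0x2; word=0x1000
[10+:1] addr_hi=0 & 0x1 = 0x0; word=0x1000
[4+:6] lvl=22 & 0x3f = 0x16; word=0x1160
[0+:4] chan=-4 & 0xf = 0xc; word=0x116c
word = 0x116c → big-endian bytes:
  [0]=0x11  [1]=0x6c

11 6c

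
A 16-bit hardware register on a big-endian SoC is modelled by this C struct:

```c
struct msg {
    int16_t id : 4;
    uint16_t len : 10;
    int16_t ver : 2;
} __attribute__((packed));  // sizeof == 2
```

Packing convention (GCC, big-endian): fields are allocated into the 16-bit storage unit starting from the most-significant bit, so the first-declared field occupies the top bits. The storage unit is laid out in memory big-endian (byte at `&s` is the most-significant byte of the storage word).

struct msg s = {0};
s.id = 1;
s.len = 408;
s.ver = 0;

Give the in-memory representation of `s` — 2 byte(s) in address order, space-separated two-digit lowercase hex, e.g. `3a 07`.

16 60

id (4b) val=1 bits=0x1 at bit 12: 0x1000
len (10b) val=408 bits=0x198 at bit 2: 0x1660
ver (2b) val=0 bits=0x0 at bit 0: 0x1660
word = 0x1660 → big-endian bytes:
  [0]=0x16  [1]=0x60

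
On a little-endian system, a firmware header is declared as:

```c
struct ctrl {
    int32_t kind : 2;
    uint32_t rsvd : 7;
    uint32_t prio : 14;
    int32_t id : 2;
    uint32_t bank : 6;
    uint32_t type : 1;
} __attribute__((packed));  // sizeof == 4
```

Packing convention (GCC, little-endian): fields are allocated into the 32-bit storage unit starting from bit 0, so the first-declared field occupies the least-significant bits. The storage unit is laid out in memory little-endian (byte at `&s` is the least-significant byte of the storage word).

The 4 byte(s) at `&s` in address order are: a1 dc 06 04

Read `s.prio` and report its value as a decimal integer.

[0]=0xa1 [1]=0xdc [2]=0x06 [3]=0x04 (little-endian) → word 0x0406dca1
kind:2 @ bit 0 → (0x0406dca1>>0)&0x3 = 0x1
rsvd:7 @ bit 2 → (0x0406dca1>>2)&0x7f = 0x28
prio:14 @ bit 9 → (0x0406dca1>>9)&0x3fff = 0x36e  ←
id:2 @ bit 23 → (0x0406dca1>>23)&0x3 = 0x0
bank:6 @ bit 25 → (0x0406dca1>>25)&0x3f = 0x2
type:1 @ bit 31 → (0x0406dca1>>31)&0x1 = 0x0

878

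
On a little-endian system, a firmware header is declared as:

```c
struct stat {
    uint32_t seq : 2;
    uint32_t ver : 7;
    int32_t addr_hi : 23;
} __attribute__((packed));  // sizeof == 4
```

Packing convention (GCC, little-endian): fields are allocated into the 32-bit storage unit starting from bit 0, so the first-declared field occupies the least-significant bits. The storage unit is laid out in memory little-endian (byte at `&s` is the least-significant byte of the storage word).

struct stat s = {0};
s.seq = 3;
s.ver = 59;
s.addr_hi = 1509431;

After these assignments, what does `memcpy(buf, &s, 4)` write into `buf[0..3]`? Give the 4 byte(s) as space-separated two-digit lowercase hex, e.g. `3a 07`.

ef 6e 10 2e

seq:2 = 3 → 0x3 << 0 → word 0x00000003
ver:7 = 59 → 0x3b << 2 → word 0x000000ef
addr_hi:23 = 1509431 → 0x170837 << 9 → word 0x2e106eef
word = 0x2e106eef → little-endian bytes:
  [0]=0xef  [1]=0x6e  [2]=0x10  [3]=0x2e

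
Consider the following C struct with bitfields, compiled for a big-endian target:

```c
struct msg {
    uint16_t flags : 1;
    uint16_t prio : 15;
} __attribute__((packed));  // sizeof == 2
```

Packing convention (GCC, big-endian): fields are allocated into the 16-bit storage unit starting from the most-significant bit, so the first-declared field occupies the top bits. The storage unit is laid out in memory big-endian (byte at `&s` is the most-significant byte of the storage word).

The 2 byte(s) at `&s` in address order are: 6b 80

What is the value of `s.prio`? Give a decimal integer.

27520

[0]=0x6b [1]=0x80 (big-endian) → word 0x6b80
flags:1 @ bit 15 → (0x6b80>>15)&0x1 = 0x0
prio:15 @ bit 0 → (0x6b80>>0)&0x7fff = 0x6b80  ←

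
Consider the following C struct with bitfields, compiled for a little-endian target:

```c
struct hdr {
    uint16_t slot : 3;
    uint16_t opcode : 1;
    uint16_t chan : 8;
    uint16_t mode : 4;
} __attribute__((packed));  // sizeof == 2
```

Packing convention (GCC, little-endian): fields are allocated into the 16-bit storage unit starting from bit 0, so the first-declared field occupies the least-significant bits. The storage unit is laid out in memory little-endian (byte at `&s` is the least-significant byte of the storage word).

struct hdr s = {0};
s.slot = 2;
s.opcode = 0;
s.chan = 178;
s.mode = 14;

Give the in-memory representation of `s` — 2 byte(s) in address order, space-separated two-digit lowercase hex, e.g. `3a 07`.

22 eb

slot:3 = 2 → 0x2 << 0 → word 0x0002
opcode:1 = 0 → 0x0 << 3 → word 0x0002
chan:8 = 178 → 0xb2 << 4 → word 0x0b22
mode:4 = 14 → 0xe << 12 → word 0xeb22
word = 0xeb22 → little-endian bytes:
  [0]=0x22  [1]=0xeb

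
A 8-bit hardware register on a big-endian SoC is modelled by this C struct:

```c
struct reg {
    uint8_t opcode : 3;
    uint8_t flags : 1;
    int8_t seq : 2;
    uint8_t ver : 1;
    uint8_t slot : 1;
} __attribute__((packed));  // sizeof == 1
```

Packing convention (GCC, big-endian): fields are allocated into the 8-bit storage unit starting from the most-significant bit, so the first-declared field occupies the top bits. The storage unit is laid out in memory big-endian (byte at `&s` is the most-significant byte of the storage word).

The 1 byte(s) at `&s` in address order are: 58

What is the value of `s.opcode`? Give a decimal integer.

2

[0]=0x58 (big-endian) → word 0x58
opcode:3 @ bit 5 → (0x58>>5)&0x7 = 0x2  ←
flags:1 @ bit 4 → (0x58>>4)&0x1 = 0x1
seq:2 @ bit 2 → (0x58>>2)&0x3 = 0x2
ver:1 @ bit 1 → (0x58>>1)&0x1 = 0x0
slot:1 @ bit 0 → (0x58>>0)&0x1 = 0x0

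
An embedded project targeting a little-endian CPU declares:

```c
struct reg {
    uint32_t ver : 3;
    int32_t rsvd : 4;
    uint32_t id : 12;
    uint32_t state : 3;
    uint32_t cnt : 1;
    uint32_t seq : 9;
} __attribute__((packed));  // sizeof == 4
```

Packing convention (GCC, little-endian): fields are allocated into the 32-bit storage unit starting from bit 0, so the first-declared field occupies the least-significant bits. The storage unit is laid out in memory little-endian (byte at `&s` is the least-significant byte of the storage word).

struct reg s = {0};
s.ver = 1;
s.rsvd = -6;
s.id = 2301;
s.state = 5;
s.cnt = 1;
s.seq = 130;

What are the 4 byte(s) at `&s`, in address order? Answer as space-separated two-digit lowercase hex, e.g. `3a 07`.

ver (3b) val=1 bits=0x1 at bit 0: 0x00000001
rsvd (4b) val=-6 bits=0xa at bit 3: 0x00000051
id (12b) val=2301 bits=0x8fd at bit 7: 0x00047ed1
state (3b) val=5 bits=0x5 at bit 19: 0x002c7ed1
cnt (1b) val=1 bits=0x1 at bit 22: 0x006c7ed1
seq (9b) val=130 bits=0x82 at bit 23: 0x416c7ed1
word = 0x416c7ed1 → little-endian bytes:
  [0]=0xd1  [1]=0x7e  [2]=0x6c  [3]=0x41

d1 7e 6c 41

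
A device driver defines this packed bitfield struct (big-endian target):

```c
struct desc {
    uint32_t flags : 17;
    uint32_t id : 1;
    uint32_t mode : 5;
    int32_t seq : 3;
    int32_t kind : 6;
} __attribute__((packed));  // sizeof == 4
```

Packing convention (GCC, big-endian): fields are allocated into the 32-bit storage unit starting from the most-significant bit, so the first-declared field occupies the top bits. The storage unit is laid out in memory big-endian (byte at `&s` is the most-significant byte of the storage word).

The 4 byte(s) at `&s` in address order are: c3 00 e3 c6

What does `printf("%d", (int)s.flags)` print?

[0]=0xc3 [1]=0x00 [2]=0xe3 [3]=0xc6 (big-endian) → word 0xc300e3c6
flags:17 @ bit 15 → (0xc300e3c6>>15)&0x1ffff = 0x18601  ←
id:1 @ bit 14 → (0xc300e3c6>>14)&0x1 = 0x1
mode:5 @ bit 9 → (0xc300e3c6>>9)&0x1f = 0x11
seq:3 @ bit 6 → (0xc300e3c6>>6)&0x7 = 0x7
kind:6 @ bit 0 → (0xc300e3c6>>0)&0x3f = 0x6

99841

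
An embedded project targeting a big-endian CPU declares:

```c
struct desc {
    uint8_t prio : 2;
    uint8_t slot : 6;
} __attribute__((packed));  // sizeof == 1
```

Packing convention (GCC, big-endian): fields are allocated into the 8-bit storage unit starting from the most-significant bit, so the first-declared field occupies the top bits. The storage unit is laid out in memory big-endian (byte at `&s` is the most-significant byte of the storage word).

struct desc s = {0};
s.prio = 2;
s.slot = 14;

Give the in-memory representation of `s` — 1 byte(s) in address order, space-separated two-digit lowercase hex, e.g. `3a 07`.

8e

prio (2b) val=2 bits=0x2 at bit 6: 0x80
slot (6b) val=14 bits=0xe at bit 0: 0x8e
word = 0x8e → big-endian bytes:
  [0]=0x8e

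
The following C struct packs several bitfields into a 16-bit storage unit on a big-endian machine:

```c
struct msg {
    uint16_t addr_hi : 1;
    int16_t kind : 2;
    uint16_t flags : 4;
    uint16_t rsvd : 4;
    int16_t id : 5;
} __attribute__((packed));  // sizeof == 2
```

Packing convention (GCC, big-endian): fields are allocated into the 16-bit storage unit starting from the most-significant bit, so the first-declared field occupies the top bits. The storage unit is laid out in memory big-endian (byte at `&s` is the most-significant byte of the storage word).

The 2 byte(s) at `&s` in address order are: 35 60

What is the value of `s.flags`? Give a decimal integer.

[0]=0x35 [1]=0x60 (big-endian) → word 0x3560
addr_hi:1 @ bit 15 → (0x3560>>15)&0x1 = 0x0
kind:2 @ bit 13 → (0x3560>>13)&0x3 = 0x1
flags:4 @ bit 9 → (0x3560>>9)&0xf = 0xa  ←
rsvd:4 @ bit 5 → (0x3560>>5)&0xf = 0xb
id:5 @ bit 0 → (0x3560>>0)&0x1f = 0x0

10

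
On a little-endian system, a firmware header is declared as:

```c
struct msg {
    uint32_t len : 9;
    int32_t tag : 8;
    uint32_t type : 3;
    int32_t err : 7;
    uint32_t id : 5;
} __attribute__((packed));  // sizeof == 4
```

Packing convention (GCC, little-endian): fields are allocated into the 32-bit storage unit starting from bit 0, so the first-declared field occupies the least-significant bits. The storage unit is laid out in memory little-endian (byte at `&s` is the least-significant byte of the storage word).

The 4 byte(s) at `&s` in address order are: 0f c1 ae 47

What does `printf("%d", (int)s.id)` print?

[0]=0x0f [1]=0xc1 [2]=0xae [3]=0x47 (little-endian) → word 0x47aec10f
len [0+:9] = (word>>0) & 0x1ff = 271
tag [9+:8] = (word>>9) & 0xff = 96
type [17+:3] = (word>>17) & 0x7 = 7
err [20+:7] = (word>>20) & 0x7f = 122
id [27+:5] = (word>>27) & 0x1f = 8  ←

8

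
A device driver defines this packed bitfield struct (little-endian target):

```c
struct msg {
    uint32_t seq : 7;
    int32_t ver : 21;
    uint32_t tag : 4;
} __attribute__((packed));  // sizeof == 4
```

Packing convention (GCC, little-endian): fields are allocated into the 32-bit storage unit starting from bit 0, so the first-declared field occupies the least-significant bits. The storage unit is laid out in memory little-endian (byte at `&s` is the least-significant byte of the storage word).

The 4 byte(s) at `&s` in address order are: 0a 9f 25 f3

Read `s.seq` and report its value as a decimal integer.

[0]=0x0a [1]=0x9f [2]=0x25 [3]=0xf3 (little-endian) → word 0xf3259f0a
seq [0+:7] = (word>>0) & 0x7f = 10  ←
ver [7+:21] = (word>>7) & 0x1fffff = 412478
tag [28+:4] = (word>>28) & 0xf = 15

10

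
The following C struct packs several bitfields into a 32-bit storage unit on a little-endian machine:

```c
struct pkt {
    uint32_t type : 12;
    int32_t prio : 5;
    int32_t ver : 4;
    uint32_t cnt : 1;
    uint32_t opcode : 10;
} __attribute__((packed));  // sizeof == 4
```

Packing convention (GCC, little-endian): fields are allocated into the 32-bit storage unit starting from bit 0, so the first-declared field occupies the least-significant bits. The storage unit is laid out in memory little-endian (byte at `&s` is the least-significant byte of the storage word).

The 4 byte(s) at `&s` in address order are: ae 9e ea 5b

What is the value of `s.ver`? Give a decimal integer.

5

[0]=0xae [1]=0x9e [2]=0xea [3]=0x5b (little-endian) → word 0x5bea9eae
type:12 @ bit 0 → (0x5bea9eae>>0)&0xfff = 0xeae
prio:5 @ bit 12 → (0x5bea9eae>>12)&0x1f = 0x9
ver:4 @ bit 17 → (0x5bea9eae>>17)&0xf = 0x5  ←
cnt:1 @ bit 21 → (0x5bea9eae>>21)&0x1 = 0x1
opcode:10 @ bit 22 → (0x5bea9eae>>22)&0x3ff = 0x16f
ver signed 4b, MSB=0: value = 5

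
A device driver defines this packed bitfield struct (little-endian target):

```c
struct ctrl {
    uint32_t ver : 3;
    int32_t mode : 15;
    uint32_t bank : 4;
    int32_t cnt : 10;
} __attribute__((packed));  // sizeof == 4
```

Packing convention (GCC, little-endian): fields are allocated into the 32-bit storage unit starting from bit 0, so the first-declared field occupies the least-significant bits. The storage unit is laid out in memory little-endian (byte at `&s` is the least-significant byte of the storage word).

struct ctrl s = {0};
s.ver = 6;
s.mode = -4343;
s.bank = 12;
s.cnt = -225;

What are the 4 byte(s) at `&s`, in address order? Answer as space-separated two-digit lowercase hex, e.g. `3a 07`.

4e 78 f3 c7

[0+:3] ver=6 & 0x7 = 0x6; word=0x00000006
[3+:15] mode=-4343 & 0x7fff = 0x6f09; word=0x0003784e
[18+:4] bank=12 & 0xf = 0xc; word=0x0033784e
[22+:10] cnt=-225 & 0x3ff = 0x31f; word=0xc7f3784e
word = 0xc7f3784e → little-endian bytes:
  [0]=0x4e  [1]=0x78  [2]=0xf3  [3]=0xc7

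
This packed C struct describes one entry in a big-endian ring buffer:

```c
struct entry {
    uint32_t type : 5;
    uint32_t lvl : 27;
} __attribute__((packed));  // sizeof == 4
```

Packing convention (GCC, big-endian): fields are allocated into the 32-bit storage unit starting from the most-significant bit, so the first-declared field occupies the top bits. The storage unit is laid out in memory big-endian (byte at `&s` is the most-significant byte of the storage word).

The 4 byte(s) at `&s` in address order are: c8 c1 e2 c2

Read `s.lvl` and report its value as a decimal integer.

[0]=0xc8 [1]=0xc1 [2]=0xe2 [3]=0xc2 (big-endian) → word 0xc8c1e2c2
type:5 @ bit 27 → (0xc8c1e2c2>>27)&0x1f = 0x19
lvl:27 @ bit 0 → (0xc8c1e2c2>>0)&0x7ffffff = 0xc1e2c2  ←

12706498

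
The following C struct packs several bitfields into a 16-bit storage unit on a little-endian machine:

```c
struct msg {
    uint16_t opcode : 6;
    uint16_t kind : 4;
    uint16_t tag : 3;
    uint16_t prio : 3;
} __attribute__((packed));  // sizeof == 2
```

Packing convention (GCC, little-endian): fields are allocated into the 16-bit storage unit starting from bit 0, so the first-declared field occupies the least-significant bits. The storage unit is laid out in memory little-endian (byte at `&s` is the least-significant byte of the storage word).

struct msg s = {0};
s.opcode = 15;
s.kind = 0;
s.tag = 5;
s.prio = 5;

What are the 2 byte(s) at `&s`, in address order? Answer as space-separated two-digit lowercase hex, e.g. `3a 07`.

opcode:6 = 15 → 0xf << 0 → word 0x000f
kind:4 = 0 → 0x0 << 6 → word 0x000f
tag:3 = 5 → 0x5 << 10 → word 0x140f
prio:3 = 5 → 0x5 << 13 → word 0xb40f
word = 0xb40f → little-endian bytes:
  [0]=0x0f  [1]=0xb4

0f b4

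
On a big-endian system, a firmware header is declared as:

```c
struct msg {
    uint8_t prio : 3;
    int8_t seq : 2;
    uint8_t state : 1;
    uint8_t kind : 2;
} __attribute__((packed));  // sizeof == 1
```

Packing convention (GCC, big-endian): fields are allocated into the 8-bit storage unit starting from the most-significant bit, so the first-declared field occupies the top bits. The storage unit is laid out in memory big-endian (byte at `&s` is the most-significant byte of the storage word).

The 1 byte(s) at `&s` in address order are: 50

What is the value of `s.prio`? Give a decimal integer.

2

[0]=0x50 (big-endian) → word 0x50
prio [5+:3] = (word>>5) & 0x7 = 2  ←
seq [3+:2] = (word>>3) & 0x3 = 2
state [2+:1] = (word>>2) & 0x1 = 0
kind [0+:2] = (word>>0) & 0x3 = 0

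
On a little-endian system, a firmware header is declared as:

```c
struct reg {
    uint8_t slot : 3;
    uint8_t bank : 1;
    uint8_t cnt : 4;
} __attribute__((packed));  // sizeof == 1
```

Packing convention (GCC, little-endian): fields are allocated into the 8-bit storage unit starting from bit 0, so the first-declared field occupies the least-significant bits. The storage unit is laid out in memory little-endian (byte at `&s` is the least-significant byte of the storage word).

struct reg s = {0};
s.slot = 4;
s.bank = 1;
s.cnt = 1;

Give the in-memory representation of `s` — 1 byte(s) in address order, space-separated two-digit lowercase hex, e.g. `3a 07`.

slot:3 = 4 → 0x4 << 0 → word 0x04
bank:1 = 1 → 0x1 << 3 → word 0x0c
cnt:4 = 1 → 0x1 << 4 → word 0x1c
word = 0x1c → little-endian bytes:
  [0]=0x1c

1c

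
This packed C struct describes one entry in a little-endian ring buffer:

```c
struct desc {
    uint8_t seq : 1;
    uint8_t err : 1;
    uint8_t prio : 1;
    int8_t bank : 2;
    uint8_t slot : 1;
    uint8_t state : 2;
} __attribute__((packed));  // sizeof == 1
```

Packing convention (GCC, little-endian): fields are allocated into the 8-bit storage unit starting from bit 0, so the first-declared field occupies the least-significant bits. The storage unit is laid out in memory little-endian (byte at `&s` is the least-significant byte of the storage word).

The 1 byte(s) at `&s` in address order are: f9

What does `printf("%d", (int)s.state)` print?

3

[0]=0xf9 (little-endian) → word 0xf9
seq [0+:1] = (word>>0) & 0x1 = 1
err [1+:1] = (word>>1) & 0x1 = 0
prio [2+:1] = (word>>2) & 0x1 = 0
bank [3+:2] = (word>>3) & 0x3 = 3
slot [5+:1] = (word>>5) & 0x1 = 1
state [6+:2] = (word>>6) & 0x3 = 3  ←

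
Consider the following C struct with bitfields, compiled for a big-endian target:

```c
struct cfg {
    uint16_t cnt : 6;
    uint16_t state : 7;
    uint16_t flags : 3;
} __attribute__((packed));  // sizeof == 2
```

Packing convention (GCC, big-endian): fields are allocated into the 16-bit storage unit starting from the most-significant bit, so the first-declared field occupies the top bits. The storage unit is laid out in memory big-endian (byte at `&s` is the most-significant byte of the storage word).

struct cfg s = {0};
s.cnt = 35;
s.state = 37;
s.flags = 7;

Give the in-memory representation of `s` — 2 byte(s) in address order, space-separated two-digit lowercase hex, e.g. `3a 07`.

cnt:6 = 35 → 0x23 << 10 → word 0x8c00
state:7 = 37 → 0x25 << 3 → word 0x8d28
flags:3 = 7 → 0x7 << 0 → word 0x8d2f
word = 0x8d2f → big-endian bytes:
  [0]=0x8d  [1]=0x2f

8d 2f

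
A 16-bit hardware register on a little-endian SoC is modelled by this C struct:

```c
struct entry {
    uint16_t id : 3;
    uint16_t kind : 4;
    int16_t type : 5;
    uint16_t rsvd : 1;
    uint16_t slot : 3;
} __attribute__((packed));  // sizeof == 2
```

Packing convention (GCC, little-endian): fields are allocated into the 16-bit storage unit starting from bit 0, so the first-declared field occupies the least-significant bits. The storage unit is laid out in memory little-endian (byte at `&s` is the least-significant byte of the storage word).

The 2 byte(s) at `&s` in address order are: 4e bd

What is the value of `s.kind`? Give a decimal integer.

[0]=0x4e [1]=0xbd (little-endian) → word 0xbd4e
id [0+:3] = (word>>0) & 0x7 = 6
kind [3+:4] = (word>>3) & 0xf = 9  ←
type [7+:5] = (word>>7) & 0x1f = 26
rsvd [12+:1] = (word>>12) & 0x1 = 1
slot [13+:3] = (word>>13) & 0x7 = 5

9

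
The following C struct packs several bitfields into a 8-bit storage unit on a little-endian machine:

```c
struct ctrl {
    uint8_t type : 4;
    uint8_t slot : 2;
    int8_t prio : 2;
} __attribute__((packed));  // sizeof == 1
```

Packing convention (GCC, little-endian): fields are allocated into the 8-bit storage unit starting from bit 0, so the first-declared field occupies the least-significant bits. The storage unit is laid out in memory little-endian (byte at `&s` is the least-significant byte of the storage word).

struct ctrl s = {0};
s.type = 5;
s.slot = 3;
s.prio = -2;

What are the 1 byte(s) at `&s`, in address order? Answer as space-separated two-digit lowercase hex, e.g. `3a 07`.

b5

type:4 = 5 → 0x5 << 0 → word 0x05
slot:2 = 3 → 0x3 << 4 → word 0x35
prio:2 = -2 → 0x2 << 6 → word 0xb5
word = 0xb5 → little-endian bytes:
  [0]=0xb5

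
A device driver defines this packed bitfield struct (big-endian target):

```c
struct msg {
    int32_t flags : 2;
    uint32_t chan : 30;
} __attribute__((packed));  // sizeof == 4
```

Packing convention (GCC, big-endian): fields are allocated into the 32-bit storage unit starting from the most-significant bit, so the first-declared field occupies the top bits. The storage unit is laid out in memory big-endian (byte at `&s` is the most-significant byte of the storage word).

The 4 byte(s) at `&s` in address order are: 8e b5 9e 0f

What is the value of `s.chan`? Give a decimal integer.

246783503

[0]=0x8e [1]=0xb5 [2]=0x9e [3]=0x0f (big-endian) → word 0x8eb59e0f
flags:2 @ bit 30 → (0x8eb59e0f>>30)&0x3 = 0x2
chan:30 @ bit 0 → (0x8eb59e0f>>0)&0x3fffffff = 0xeb59e0f  ←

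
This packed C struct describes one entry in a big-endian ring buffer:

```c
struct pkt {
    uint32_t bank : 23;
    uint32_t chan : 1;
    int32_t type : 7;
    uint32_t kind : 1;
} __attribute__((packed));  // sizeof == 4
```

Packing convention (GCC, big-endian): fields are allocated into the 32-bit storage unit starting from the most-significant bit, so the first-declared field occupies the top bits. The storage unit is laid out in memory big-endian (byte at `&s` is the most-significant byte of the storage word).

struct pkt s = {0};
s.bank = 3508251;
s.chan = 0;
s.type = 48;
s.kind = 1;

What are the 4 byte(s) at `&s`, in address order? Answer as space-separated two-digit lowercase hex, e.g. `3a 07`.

bank:23 = 3508251 → 0x35881b << 9 → word 0x6b103600
chan:1 = 0 → 0x0 << 8 → word 0x6b103600
type:7 = 48 → 0x30 << 1 → word 0x6b103660
kind:1 = 1 → 0x1 << 0 → word 0x6b103661
word = 0x6b103661 → big-endian bytes:
  [0]=0x6b  [1]=0x10  [2]=0x36  [3]=0x61

6b 10 36 61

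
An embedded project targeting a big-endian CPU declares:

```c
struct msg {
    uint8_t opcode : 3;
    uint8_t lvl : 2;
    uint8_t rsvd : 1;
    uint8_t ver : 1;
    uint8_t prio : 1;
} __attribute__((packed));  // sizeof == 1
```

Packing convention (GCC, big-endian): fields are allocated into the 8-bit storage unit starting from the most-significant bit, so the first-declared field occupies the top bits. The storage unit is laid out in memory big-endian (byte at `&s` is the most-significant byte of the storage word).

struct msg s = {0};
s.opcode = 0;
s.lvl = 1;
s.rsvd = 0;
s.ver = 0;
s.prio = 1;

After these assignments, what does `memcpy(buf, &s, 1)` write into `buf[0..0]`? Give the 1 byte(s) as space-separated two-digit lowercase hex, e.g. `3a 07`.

opcode (3b) val=0 bits=0x0 at bit 5: 0x00
lvl (2b) val=1 bits=0x1 at bit 3: 0x08
rsvd (1b) val=0 bits=0x0 at bit 2: 0x08
ver (1b) val=0 bits=0x0 at bit 1: 0x08
prio (1b) val=1 bits=0x1 at bit 0: 0x09
word = 0x09 → big-endian bytes:
  [0]=0x09

09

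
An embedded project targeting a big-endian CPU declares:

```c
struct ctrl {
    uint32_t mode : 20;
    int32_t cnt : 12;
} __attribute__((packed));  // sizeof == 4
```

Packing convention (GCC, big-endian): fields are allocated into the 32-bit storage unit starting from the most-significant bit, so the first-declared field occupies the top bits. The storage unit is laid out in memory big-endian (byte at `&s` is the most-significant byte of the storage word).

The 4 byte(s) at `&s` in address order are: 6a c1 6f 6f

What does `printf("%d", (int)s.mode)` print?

437270

[0]=0x6a [1]=0xc1 [2]=0x6f [3]=0x6f (big-endian) → word 0x6ac16f6f
mode:20 @ bit 12 → (0x6ac16f6f>>12)&0xfffff = 0x6ac16  ←
cnt:12 @ bit 0 → (0x6ac16f6f>>0)&0xfff = 0xf6f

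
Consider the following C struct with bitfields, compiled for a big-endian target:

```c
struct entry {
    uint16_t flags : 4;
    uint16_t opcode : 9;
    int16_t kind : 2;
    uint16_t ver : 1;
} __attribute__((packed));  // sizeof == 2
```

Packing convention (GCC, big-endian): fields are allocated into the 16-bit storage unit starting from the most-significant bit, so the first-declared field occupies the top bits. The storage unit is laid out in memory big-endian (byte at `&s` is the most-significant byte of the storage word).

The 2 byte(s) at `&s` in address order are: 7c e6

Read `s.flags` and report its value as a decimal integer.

7

[0]=0x7c [1]=0xe6 (big-endian) → word 0x7ce6
flags:4 @ bit 12 → (0x7ce6>>12)&0xf = 0x7  ←
opcode:9 @ bit 3 → (0x7ce6>>3)&0x1ff = 0x19c
kind:2 @ bit 1 → (0x7ce6>>1)&0x3 = 0x3
ver:1 @ bit 0 → (0x7ce6>>0)&0x1 = 0x0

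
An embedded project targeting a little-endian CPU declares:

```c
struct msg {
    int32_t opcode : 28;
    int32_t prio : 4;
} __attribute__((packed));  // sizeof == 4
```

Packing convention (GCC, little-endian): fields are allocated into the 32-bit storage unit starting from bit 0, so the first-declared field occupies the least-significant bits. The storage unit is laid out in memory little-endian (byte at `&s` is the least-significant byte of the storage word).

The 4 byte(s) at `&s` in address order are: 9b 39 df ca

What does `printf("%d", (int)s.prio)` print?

-4

[0]=0x9b [1]=0x39 [2]=0xdf [3]=0xca (little-endian) → word 0xcadf399b
opcode:28 @ bit 0 → (0xcadf399b>>0)&0xfffffff = 0xadf399b
prio:4 @ bit 28 → (0xcadf399b>>28)&0xf = 0xc  ←
prio signed 4b, MSB=1: 12 - 16 = -4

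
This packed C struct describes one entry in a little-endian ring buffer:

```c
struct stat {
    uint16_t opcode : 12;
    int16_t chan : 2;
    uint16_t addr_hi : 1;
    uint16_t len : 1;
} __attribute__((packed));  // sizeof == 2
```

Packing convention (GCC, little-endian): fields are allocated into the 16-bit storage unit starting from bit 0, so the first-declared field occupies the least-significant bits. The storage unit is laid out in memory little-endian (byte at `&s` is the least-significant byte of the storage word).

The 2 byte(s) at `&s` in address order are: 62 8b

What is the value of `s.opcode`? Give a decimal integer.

[0]=0x62 [1]=0x8b (little-endian) → word 0x8b62
opcode:12 @ bit 0 → (0x8b62>>0)&0xfff = 0xb62  ←
chan:2 @ bit 12 → (0x8b62>>12)&0x3 = 0x0
addr_hi:1 @ bit 14 → (0x8b62>>14)&0x1 = 0x0
len:1 @ bit 15 → (0x8b62>>15)&0x1 = 0x1

2914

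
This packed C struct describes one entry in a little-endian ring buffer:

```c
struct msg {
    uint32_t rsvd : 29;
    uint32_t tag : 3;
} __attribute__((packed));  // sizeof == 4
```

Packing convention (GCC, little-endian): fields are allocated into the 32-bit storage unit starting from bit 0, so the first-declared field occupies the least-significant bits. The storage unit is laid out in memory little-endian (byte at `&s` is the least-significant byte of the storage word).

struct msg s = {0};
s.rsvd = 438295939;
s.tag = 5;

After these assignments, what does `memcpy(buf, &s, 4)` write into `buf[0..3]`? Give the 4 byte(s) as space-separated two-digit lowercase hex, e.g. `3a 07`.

83 dd 1f ba

[0+:29] rsvd=438295939 & 0x1fffffff = 0x1a1fdd83; word=0x1a1fdd83
[29+:3] tag=5 & 0x7 = 0x5; word=0xba1fdd83
word = 0xba1fdd83 → little-endian bytes:
  [0]=0x83  [1]=0xdd  [2]=0x1f  [3]=0xba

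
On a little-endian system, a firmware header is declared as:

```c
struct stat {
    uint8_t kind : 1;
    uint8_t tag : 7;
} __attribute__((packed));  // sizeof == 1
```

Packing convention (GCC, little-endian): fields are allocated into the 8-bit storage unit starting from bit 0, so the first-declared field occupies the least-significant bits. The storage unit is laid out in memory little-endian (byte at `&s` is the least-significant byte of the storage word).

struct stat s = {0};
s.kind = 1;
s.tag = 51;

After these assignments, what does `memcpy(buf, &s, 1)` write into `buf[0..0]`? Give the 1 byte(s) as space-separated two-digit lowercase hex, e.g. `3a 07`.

kind (1b) val=1 bits=0x1 at bit 0: 0x01
tag (7b) val=51 bits=0x33 at bit 1: 0x67
word = 0x67 → little-endian bytes:
  [0]=0x67

67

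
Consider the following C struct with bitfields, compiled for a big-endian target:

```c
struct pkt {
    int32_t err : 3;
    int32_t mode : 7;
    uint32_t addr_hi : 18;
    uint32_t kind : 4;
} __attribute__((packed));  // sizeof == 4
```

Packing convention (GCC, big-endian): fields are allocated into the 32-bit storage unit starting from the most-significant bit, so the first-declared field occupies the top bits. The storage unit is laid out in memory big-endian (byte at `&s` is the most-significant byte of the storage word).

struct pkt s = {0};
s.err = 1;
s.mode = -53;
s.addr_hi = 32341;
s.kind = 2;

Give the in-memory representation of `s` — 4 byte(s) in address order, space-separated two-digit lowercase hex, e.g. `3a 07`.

32 c7 e5 52

err (3b) val=1 bits=0x1 at bit 29: 0x20000000
mode (7b) val=-53 bits=0x4b at bit 22: 0x32c00000
addr_hi (18b) val=32341 bits=0x7e55 at bit 4: 0x32c7e550
kind (4b) val=2 bits=0x2 at bit 0: 0x32c7e552
word = 0x32c7e552 → big-endian bytes:
  [0]=0x32  [1]=0xc7  [2]=0xe5  [3]=0x52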